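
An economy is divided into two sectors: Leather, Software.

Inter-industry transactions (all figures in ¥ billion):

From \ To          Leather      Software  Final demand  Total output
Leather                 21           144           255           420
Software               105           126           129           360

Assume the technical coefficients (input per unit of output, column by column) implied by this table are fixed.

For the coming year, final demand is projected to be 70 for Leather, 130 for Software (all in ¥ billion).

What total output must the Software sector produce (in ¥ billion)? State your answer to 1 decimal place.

Technical coefficients a_ij = z_ij / X_j:
  a_LL = 21/420 = 0.05, a_SL = 105/420 = 0.25
  a_LS = 144/360 = 0.40, a_SS = 126/360 = 0.35
I − A =
  [   0.95    -0.40]
  [  -0.25     0.65]
det(I−A) = (0.95)(0.65) − (-0.40)(-0.25) = 0.5175
adj(I−A) = [[0.65, 0.40], [0.25, 0.95]]
(I − A)⁻¹ = adj(I−A) / det(I−A) ≈
  [   1.2560     0.7729]
  [   0.4831     1.8357]
x = (I − A)⁻¹ d = adj(I−A)·d / det(I−A), with det(I−A) = 0.5175:
  x_L = (0.65·70 + 0.40·130) / 0.5175 = 97.50 / 0.5175 ≈ 188.4
  x_S = (0.25·70 + 0.95·130) / 0.5175 = 141.00 / 0.5175 ≈ 272.5

x_S = 272.5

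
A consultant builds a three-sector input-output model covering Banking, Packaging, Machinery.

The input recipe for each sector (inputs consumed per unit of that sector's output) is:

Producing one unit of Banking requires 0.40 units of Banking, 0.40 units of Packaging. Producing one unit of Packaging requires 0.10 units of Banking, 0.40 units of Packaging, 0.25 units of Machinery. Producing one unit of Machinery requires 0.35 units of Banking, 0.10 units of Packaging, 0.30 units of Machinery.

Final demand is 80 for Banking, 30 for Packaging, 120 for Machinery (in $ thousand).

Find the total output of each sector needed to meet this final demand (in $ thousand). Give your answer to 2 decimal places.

x_1 = 360.49, x_2 = 339.08, x_3 = 292.53

I − A =
  [   0.60    -0.10    -0.35]
  [  -0.40     0.60    -0.10]
  [   0.00    -0.25     0.70]
Cofactors of I−A, C_ij = (−1)^(i+j)·(minor ij) (rows/columns in the sector order above):
  C_11 = (0.60)(0.70) − (-0.10)(-0.25) = 0.3950
  C_12 = −[(-0.40)(0.70) − (-0.10)(0.00)] = 0.2800
  C_13 = (-0.40)(-0.25) − (0.60)(0.00) = 0.1000
  C_21 = −[(-0.10)(0.70) − (-0.35)(-0.25)] = 0.1575
  C_22 = (0.60)(0.70) − (-0.35)(0.00) = 0.4200
  C_23 = −[(0.60)(-0.25) − (-0.10)(0.00)] = 0.1500
  C_31 = (-0.10)(-0.10) − (-0.35)(0.60) = 0.2200
  C_32 = −[(0.60)(-0.10) − (-0.35)(-0.40)] = 0.2000
  C_33 = (0.60)(0.60) − (-0.10)(-0.40) = 0.3200
det(I−A) = Σ_j (I−A)_1j·C_1j = (0.60)(0.3950) + (-0.10)(0.2800) + (-0.35)(0.1000) = 0.1740
adj(I−A) = Cᵀ =
  [ 0.3950   0.1575   0.2200]
  [ 0.2800   0.4200   0.2000]
  [ 0.1000   0.1500   0.3200]
(I − A)⁻¹ = adj(I−A) / det(I−A) ≈
  [   2.2701     0.9052     1.2644]
  [   1.6092     2.4138     1.1494]
  [   0.5747     0.8621     1.8391]
x = (I − A)⁻¹ d = adj(I−A)·d / det(I−A), with det(I−A) = 0.1740:
  x_1 = (0.3950·80 + 0.1575·30 + 0.2200·120) / 0.1740 = 62.725 / 0.1740 ≈ 360.49
  x_2 = (0.2800·80 + 0.4200·30 + 0.2000·120) / 0.1740 = 59.00 / 0.1740 ≈ 339.08
  x_3 = (0.1000·80 + 0.1500·30 + 0.3200·120) / 0.1740 = 50.90 / 0.1740 ≈ 292.53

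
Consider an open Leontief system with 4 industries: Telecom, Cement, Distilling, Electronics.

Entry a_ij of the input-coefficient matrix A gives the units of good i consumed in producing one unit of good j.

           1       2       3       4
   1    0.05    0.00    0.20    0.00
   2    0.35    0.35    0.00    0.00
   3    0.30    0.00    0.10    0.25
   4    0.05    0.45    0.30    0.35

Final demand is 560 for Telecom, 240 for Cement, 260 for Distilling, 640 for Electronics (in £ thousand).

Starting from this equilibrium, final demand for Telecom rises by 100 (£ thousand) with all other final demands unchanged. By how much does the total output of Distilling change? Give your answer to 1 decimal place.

I − A =
  [   0.95     0.00    -0.20     0.00]
  [  -0.35     0.65     0.00     0.00]
  [  -0.30     0.00     0.90    -0.25]
  [  -0.05    -0.45    -0.30     0.65]
Compute the cofactors C_ij = (−1)^(i+j)·(3×3 minor ij) of I−A; the adjugate is their transpose:
adj(I−A) = Cᵀ =
  [ 0.331500   0.022500   0.084500   0.032500]
  [ 0.178500   0.443000   0.045500   0.017500]
  [ 0.174250   0.106875   0.401375   0.154375]
  [ 0.229500   0.357750   0.223250   0.516750]
det(I−A) = Σ_j (I−A)_1j·C_1j = (0.95)(0.331500) + (0.00)(0.178500) + (-0.20)(0.174250) + (0.00)(0.229500) = 0.280075
(I − A)⁻¹ = adj(I−A) / det(I−A) ≈
  [   1.1836     0.0803     0.3017     0.1160]
  [   0.6373     1.5817     0.1625     0.0625]
  [   0.6222     0.3816     1.4331     0.5512]
  [   0.8194     1.2773     0.7971     1.8450]
Δx = (I − A)⁻¹ Δd with Δd having +100 in the Telecom component and 0 elsewhere.
So Δx_3 = L_31 · (+100), where L_31 = adj(I−A)_31 / det(I−A) = 0.174250 / 0.280075.
Δx_3 = 0.174250 × (+100) / 0.280075 = 17.425 / 0.280075 ≈ 62.2.

Δx_3 = 62.2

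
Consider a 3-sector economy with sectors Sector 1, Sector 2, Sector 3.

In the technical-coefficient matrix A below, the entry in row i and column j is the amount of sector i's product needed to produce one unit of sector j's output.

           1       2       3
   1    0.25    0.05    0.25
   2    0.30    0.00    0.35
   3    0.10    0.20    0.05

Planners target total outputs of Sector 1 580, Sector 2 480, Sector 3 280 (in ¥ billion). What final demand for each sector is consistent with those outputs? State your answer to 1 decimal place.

I − A =
  [   0.75    -0.05    -0.25]
  [  -0.30     1.00    -0.35]
  [  -0.10    -0.20     0.95]
d = (I − A) x:
  d_1 = (+0.75)·580 + (-0.05)·480 + (-0.25)·280 = 341.0
  d_2 = (-0.30)·580 + (+1.00)·480 + (-0.35)·280 = 208.0
  d_3 = (-0.10)·580 + (-0.20)·480 + (+0.95)·280 = 112.0

d_1 = 341.0, d_2 = 208.0, d_3 = 112.0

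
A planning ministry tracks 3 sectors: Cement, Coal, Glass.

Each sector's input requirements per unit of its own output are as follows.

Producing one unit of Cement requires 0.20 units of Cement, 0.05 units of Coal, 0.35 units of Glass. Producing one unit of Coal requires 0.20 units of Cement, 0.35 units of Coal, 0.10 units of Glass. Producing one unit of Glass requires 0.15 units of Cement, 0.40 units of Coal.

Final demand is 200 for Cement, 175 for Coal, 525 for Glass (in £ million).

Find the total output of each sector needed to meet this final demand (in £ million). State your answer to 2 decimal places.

I − A =
  [   0.80    -0.20    -0.15]
  [  -0.05     0.65    -0.40]
  [  -0.35    -0.10     1.00]
Cofactors of I−A, C_ij = (−1)^(i+j)·(minor ij) (rows/columns in the sector order above):
  C_11 = (0.65)(1.00) − (-0.40)(-0.10) = 0.6100
  C_12 = −[(-0.05)(1.00) − (-0.40)(-0.35)] = 0.1900
  C_13 = (-0.05)(-0.10) − (0.65)(-0.35) = 0.2325
  C_21 = −[(-0.20)(1.00) − (-0.15)(-0.10)] = 0.2150
  C_22 = (0.80)(1.00) − (-0.15)(-0.35) = 0.7475
  C_23 = −[(0.80)(-0.10) − (-0.20)(-0.35)] = 0.1500
  C_31 = (-0.20)(-0.40) − (-0.15)(0.65) = 0.1775
  C_32 = −[(0.80)(-0.40) − (-0.15)(-0.05)] = 0.3275
  C_33 = (0.80)(0.65) − (-0.20)(-0.05) = 0.5100
det(I−A) = Σ_j (I−A)_1j·C_1j = (0.80)(0.6100) + (-0.20)(0.1900) + (-0.15)(0.2325) = 0.415125
adj(I−A) = Cᵀ =
  [ 0.6100   0.2150   0.1775]
  [ 0.1900   0.7475   0.3275]
  [ 0.2325   0.1500   0.5100]
(I − A)⁻¹ = adj(I−A) / det(I−A) ≈
  [   1.4694     0.5179     0.4276]
  [   0.4577     1.8007     0.7889]
  [   0.5601     0.3613     1.2285]
x = (I − A)⁻¹ d = adj(I−A)·d / det(I−A), with det(I−A) = 0.415125:
  x_1 = (0.6100·200 + 0.2150·175 + 0.1775·525) / 0.415125 = 252.8125 / 0.415125 ≈ 609.00
  x_2 = (0.1900·200 + 0.7475·175 + 0.3275·525) / 0.415125 = 340.75 / 0.415125 ≈ 820.84
  x_3 = (0.2325·200 + 0.1500·175 + 0.5100·525) / 0.415125 = 340.50 / 0.415125 ≈ 820.23

x_1 = 609.00, x_2 = 820.84, x_3 = 820.23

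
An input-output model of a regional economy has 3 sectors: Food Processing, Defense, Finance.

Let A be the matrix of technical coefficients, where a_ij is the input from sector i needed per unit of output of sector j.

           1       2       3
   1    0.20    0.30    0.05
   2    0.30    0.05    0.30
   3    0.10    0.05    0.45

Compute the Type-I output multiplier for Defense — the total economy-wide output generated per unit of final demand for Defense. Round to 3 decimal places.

m_2 = 1.966

I − A =
  [   0.80    -0.30    -0.05]
  [  -0.30     0.95    -0.30]
  [  -0.10    -0.05     0.55]
Cofactors of I−A, C_ij = (−1)^(i+j)·(minor ij) (rows/columns in the sector order above):
  C_11 = (0.95)(0.55) − (-0.30)(-0.05) = 0.5075
  C_12 = −[(-0.30)(0.55) − (-0.30)(-0.10)] = 0.1950
  C_13 = (-0.30)(-0.05) − (0.95)(-0.10) = 0.1100
  C_21 = −[(-0.30)(0.55) − (-0.05)(-0.05)] = 0.1675
  C_22 = (0.80)(0.55) − (-0.05)(-0.10) = 0.4350
  C_23 = −[(0.80)(-0.05) − (-0.30)(-0.10)] = 0.0700
  C_31 = (-0.30)(-0.30) − (-0.05)(0.95) = 0.1375
  C_32 = −[(0.80)(-0.30) − (-0.05)(-0.30)] = 0.2550
  C_33 = (0.80)(0.95) − (-0.30)(-0.30) = 0.6700
det(I−A) = Σ_j (I−A)_1j·C_1j = (0.80)(0.5075) + (-0.30)(0.1950) + (-0.05)(0.1100) = 0.3420
adj(I−A) = Cᵀ =
  [ 0.5075   0.1675   0.1375]
  [ 0.1950   0.4350   0.2550]
  [ 0.1100   0.0700   0.6700]
(I − A)⁻¹ = adj(I−A) / det(I−A) ≈
  [   1.4839     0.4898     0.4020]
  [   0.5702     1.2719     0.7456]
  [   0.3216     0.2047     1.9591]
The output multiplier for sector j is the column-j sum of the Leontief inverse (I − A)⁻¹ = adj(I−A) / det(I−A).
Column 2 of adj(I−A): (0.1675, 0.4350, 0.0700); det(I−A) = 0.3420.
m_2 = (0.1675 + 0.4350 + 0.0700) / 0.3420 = 0.6725 / 0.3420 ≈ 1.966.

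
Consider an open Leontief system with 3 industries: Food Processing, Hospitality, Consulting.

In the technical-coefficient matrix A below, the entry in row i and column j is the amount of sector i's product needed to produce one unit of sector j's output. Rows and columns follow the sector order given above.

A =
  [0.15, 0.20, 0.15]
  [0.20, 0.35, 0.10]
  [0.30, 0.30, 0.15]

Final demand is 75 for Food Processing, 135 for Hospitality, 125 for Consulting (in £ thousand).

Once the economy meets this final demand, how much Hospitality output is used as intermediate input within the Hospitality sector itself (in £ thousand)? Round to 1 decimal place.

I − A =
  [   0.85    -0.20    -0.15]
  [  -0.20     0.65    -0.10]
  [  -0.30    -0.30     0.85]
Cofactors of I−A, C_ij = (−1)^(i+j)·(minor ij) (rows/columns in the sector order above):
  C_11 = (0.65)(0.85) − (-0.10)(-0.30) = 0.5225
  C_12 = −[(-0.20)(0.85) − (-0.10)(-0.30)] = 0.2000
  C_13 = (-0.20)(-0.30) − (0.65)(-0.30) = 0.2550
  C_21 = −[(-0.20)(0.85) − (-0.15)(-0.30)] = 0.2150
  C_22 = (0.85)(0.85) − (-0.15)(-0.30) = 0.6775
  C_23 = −[(0.85)(-0.30) − (-0.20)(-0.30)] = 0.3150
  C_31 = (-0.20)(-0.10) − (-0.15)(0.65) = 0.1175
  C_32 = −[(0.85)(-0.10) − (-0.15)(-0.20)] = 0.1150
  C_33 = (0.85)(0.65) − (-0.20)(-0.20) = 0.5125
det(I−A) = Σ_j (I−A)_1j·C_1j = (0.85)(0.5225) + (-0.20)(0.2000) + (-0.15)(0.2550) = 0.365875
adj(I−A) = Cᵀ =
  [ 0.5225   0.2150   0.1175]
  [ 0.2000   0.6775   0.1150]
  [ 0.2550   0.3150   0.5125]
(I − A)⁻¹ = adj(I−A) / det(I−A) ≈
  [   1.4281     0.5876     0.3211]
  [   0.5466     1.8517     0.3143]
  [   0.6970     0.8609     1.4008]
First solve x = (I − A)⁻¹ d = adj(I−A)·d / det(I−A); in particular x_2 = (0.2000·75 + 0.6775·135 + 0.1150·125) / 0.365875 = 120.8375 / 0.365875 ≈ 330.270.
Intermediate flow from 2 to 2: z_22 = a_22 · x_2 = 0.35 × 120.8375 / 0.365875 = 42.293125 / 0.365875 ≈ 115.6.

z_22 = 115.6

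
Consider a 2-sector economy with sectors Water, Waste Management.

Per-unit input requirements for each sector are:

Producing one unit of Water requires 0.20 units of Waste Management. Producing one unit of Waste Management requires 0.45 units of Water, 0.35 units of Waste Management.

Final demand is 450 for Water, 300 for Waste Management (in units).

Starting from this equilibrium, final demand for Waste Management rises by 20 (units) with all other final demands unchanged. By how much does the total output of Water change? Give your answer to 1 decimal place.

I − A =
  [   1.00    -0.45]
  [  -0.20     0.65]
det(I−A) = (1.00)(0.65) − (-0.45)(-0.20) = 0.5600
adj(I−A) = [[0.65, 0.45], [0.20, 1.00]]
(I − A)⁻¹ = adj(I−A) / det(I−A) ≈
  [   1.1607     0.8036]
  [   0.3571     1.7857]
Δx = (I − A)⁻¹ Δd with Δd having +20 in the Waste Management component and 0 elsewhere.
So Δx_1 = L_12 · (+20), where L_12 = adj(I−A)_12 / det(I−A) = 0.45 / 0.5600.
Δx_1 = 0.45 × (+20) / 0.5600 = 9.00 / 0.5600 ≈ 16.1.

Δx_1 = 16.1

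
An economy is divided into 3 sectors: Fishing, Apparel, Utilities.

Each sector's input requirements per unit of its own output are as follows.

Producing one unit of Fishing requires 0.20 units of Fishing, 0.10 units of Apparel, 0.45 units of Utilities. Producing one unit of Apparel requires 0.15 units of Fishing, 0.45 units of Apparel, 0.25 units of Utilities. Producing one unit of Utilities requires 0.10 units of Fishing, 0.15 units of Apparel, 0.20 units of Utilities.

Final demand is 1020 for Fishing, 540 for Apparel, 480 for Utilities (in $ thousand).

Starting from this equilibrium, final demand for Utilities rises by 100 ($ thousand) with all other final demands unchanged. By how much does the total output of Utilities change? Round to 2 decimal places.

I − A =
  [   0.80    -0.15    -0.10]
  [  -0.10     0.55    -0.15]
  [  -0.45    -0.25     0.80]
Cofactors of I−A, C_ij = (−1)^(i+j)·(minor ij) (rows/columns in the sector order above):
  C_11 = (0.55)(0.80) − (-0.15)(-0.25) = 0.4025
  C_12 = −[(-0.10)(0.80) − (-0.15)(-0.45)] = 0.1475
  C_13 = (-0.10)(-0.25) − (0.55)(-0.45) = 0.2725
  C_21 = −[(-0.15)(0.80) − (-0.10)(-0.25)] = 0.1450
  C_22 = (0.80)(0.80) − (-0.10)(-0.45) = 0.5950
  C_23 = −[(0.80)(-0.25) − (-0.15)(-0.45)] = 0.2675
  C_31 = (-0.15)(-0.15) − (-0.10)(0.55) = 0.0775
  C_32 = −[(0.80)(-0.15) − (-0.10)(-0.10)] = 0.1300
  C_33 = (0.80)(0.55) − (-0.15)(-0.10) = 0.4250
det(I−A) = Σ_j (I−A)_1j·C_1j = (0.80)(0.4025) + (-0.15)(0.1475) + (-0.10)(0.2725) = 0.272625
adj(I−A) = Cᵀ =
  [ 0.4025   0.1450   0.0775]
  [ 0.1475   0.5950   0.1300]
  [ 0.2725   0.2675   0.4250]
(I − A)⁻¹ = adj(I−A) / det(I−A) ≈
  [   1.4764     0.5319     0.2843]
  [   0.5410     2.1825     0.4768]
  [   0.9995     0.9812     1.5589]
Δx = (I − A)⁻¹ Δd with Δd having +100 in the Utilities component and 0 elsewhere.
So Δx_3 = L_33 · (+100), where L_33 = adj(I−A)_33 / det(I−A) = 0.4250 / 0.272625.
Δx_3 = 0.4250 × (+100) / 0.272625 = 42.50 / 0.272625 ≈ 155.89.

Δx_3 = 155.89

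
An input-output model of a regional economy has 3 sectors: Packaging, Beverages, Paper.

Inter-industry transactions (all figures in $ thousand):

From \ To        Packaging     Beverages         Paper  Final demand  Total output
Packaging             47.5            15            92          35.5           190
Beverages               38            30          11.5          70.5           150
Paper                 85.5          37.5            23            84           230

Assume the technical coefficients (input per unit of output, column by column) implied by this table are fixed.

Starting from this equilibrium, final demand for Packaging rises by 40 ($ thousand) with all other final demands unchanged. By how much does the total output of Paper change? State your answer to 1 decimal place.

Δx_3 = 47.3

Technical coefficients a_ij = z_ij / X_j:
  a_11 = 47.5/190 = 0.25, a_21 = 38/190 = 0.20, a_31 = 85.5/190 = 0.45
  a_12 = 15/150 = 0.10, a_22 = 30/150 = 0.20, a_32 = 37.5/150 = 0.25
  a_13 = 92/230 = 0.40, a_23 = 11.5/230 = 0.05, a_33 = 23/230 = 0.10
I − A =
  [   0.75    -0.10    -0.40]
  [  -0.20     0.80    -0.05]
  [  -0.45    -0.25     0.90]
Cofactors of I−A, C_ij = (−1)^(i+j)·(minor ij) (rows/columns in the sector order above):
  C_11 = (0.80)(0.90) − (-0.05)(-0.25) = 0.7075
  C_12 = −[(-0.20)(0.90) − (-0.05)(-0.45)] = 0.2025
  C_13 = (-0.20)(-0.25) − (0.80)(-0.45) = 0.4100
  C_21 = −[(-0.10)(0.90) − (-0.40)(-0.25)] = 0.1900
  C_22 = (0.75)(0.90) − (-0.40)(-0.45) = 0.4950
  C_23 = −[(0.75)(-0.25) − (-0.10)(-0.45)] = 0.2325
  C_31 = (-0.10)(-0.05) − (-0.40)(0.80) = 0.3250
  C_32 = −[(0.75)(-0.05) − (-0.40)(-0.20)] = 0.1175
  C_33 = (0.75)(0.80) − (-0.10)(-0.20) = 0.5800
det(I−A) = Σ_j (I−A)_1j·C_1j = (0.75)(0.7075) + (-0.10)(0.2025) + (-0.40)(0.4100) = 0.346375
adj(I−A) = Cᵀ =
  [ 0.7075   0.1900   0.3250]
  [ 0.2025   0.4950   0.1175]
  [ 0.4100   0.2325   0.5800]
(I − A)⁻¹ = adj(I−A) / det(I−A) ≈
  [   2.0426     0.5485     0.9383]
  [   0.5846     1.4291     0.3392]
  [   1.1837     0.6712     1.6745]
Δx = (I − A)⁻¹ Δd with Δd having +40 in the Packaging component and 0 elsewhere.
So Δx_3 = L_31 · (+40), where L_31 = adj(I−A)_31 / det(I−A) = 0.4100 / 0.346375.
Δx_3 = 0.4100 × (+40) / 0.346375 = 16.40 / 0.346375 ≈ 47.3.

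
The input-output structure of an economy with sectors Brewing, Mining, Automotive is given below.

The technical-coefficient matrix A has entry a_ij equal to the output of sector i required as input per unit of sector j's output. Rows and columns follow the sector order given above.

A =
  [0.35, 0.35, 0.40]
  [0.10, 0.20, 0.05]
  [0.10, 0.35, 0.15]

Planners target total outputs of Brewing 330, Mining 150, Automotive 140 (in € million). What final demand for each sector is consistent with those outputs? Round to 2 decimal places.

d_1 = 106.00, d_2 = 80.00, d_3 = 33.50

I − A =
  [   0.65    -0.35    -0.40]
  [  -0.10     0.80    -0.05]
  [  -0.10    -0.35     0.85]
d = (I − A) x:
  d_1 = (+0.65)·330 + (-0.35)·150 + (-0.40)·140 = 106.00
  d_2 = (-0.10)·330 + (+0.80)·150 + (-0.05)·140 = 80.00
  d_3 = (-0.10)·330 + (-0.35)·150 + (+0.85)·140 = 33.50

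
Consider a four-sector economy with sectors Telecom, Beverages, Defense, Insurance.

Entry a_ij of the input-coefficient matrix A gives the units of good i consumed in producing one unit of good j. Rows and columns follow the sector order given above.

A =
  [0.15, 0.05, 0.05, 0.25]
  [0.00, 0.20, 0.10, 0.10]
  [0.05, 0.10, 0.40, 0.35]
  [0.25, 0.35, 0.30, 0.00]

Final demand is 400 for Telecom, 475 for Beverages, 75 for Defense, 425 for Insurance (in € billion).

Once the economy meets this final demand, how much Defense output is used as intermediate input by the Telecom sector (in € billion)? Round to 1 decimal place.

z_DT = 49.0

I − A =
  [   0.85    -0.05    -0.05    -0.25]
  [   0.00     0.80    -0.10    -0.10]
  [  -0.05    -0.10     0.60    -0.35]
  [  -0.25    -0.35    -0.30     1.00]
Compute the cofactors C_ij = (−1)^(i+j)·(3×3 minor ij) of I−A; the adjugate is their transpose:
adj(I−A) = Cᵀ =
  [ 0.349750   0.095875   0.113500   0.136750]
  [ 0.030250   0.372625   0.105500   0.081750]
  [ 0.110750   0.194125   0.599000   0.256750]
  [ 0.131250   0.212625   0.245000   0.397250]
det(I−A) = Σ_j (I−A)_1j·C_1j = (0.85)(0.349750) + (-0.05)(0.030250) + (-0.05)(0.110750) + (-0.25)(0.131250) = 0.257425
(I − A)⁻¹ = adj(I−A) / det(I−A) ≈
  [   1.3586     0.3724     0.4409     0.5312]
  [   0.1175     1.4475     0.4098     0.3176]
  [   0.4302     0.7541     2.3269     0.9974]
  [   0.5099     0.8260     0.9517     1.5432]
First solve x = (I − A)⁻¹ d = adj(I−A)·d / det(I−A); in particular x_T = (0.349750·400 + 0.095875·475 + 0.113500·75 + 0.136750·425) / 0.257425 = 252.071875 / 0.257425 ≈ 979.205.
Intermediate flow from D to T: z_DT = a_DT · x_T = 0.05 × 252.071875 / 0.257425 = 12.60359375 / 0.257425 ≈ 49.0.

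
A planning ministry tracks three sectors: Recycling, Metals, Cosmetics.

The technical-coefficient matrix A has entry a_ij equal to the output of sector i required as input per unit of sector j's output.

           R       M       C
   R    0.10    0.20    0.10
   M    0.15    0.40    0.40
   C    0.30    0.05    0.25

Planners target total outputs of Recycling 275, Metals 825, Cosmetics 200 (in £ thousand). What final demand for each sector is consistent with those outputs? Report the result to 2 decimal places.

d_R = 62.50, d_M = 373.75, d_C = 26.25

I − A =
  [   0.90    -0.20    -0.10]
  [  -0.15     0.60    -0.40]
  [  -0.30    -0.05     0.75]
d = (I − A) x:
  d_R = (+0.90)·275 + (-0.20)·825 + (-0.10)·200 = 62.50
  d_M = (-0.15)·275 + (+0.60)·825 + (-0.40)·200 = 373.75
  d_C = (-0.30)·275 + (-0.05)·825 + (+0.75)·200 = 26.25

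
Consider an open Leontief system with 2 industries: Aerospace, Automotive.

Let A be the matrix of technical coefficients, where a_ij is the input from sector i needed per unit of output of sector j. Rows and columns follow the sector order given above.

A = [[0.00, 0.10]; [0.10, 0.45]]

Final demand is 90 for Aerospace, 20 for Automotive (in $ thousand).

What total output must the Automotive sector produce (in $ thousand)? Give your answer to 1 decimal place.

I − A =
  [   1.00    -0.10]
  [  -0.10     0.55]
det(I−A) = (1.00)(0.55) − (-0.10)(-0.10) = 0.5400
adj(I−A) = [[0.55, 0.10], [0.10, 1.00]]
(I − A)⁻¹ = adj(I−A) / det(I−A) ≈
  [   1.0185     0.1852]
  [   0.1852     1.8519]
x = (I − A)⁻¹ d = adj(I−A)·d / det(I−A), with det(I−A) = 0.5400:
  x_1 = (0.55·90 + 0.10·20) / 0.5400 = 51.50 / 0.5400 ≈ 95.4
  x_2 = (0.10·90 + 1.00·20) / 0.5400 = 29.00 / 0.5400 ≈ 53.7

x_2 = 53.7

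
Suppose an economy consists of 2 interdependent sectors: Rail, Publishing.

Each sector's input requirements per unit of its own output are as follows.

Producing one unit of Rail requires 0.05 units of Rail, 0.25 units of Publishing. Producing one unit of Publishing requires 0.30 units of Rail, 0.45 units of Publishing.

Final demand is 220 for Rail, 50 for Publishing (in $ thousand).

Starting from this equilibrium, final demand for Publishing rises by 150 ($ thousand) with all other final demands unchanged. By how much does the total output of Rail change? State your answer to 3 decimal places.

Δx_R = 100.559

I − A =
  [   0.95    -0.30]
  [  -0.25     0.55]
det(I−A) = (0.95)(0.55) − (-0.30)(-0.25) = 0.4475
adj(I−A) = [[0.55, 0.30], [0.25, 0.95]]
(I − A)⁻¹ = adj(I−A) / det(I−A) ≈
  [   1.2291     0.6704]
  [   0.5587     2.1229]
Δx = (I − A)⁻¹ Δd with Δd having +150 in the Publishing component and 0 elsewhere.
So Δx_R = L_RP · (+150), where L_RP = adj(I−A)_RP / det(I−A) = 0.30 / 0.4475.
Δx_R = 0.30 × (+150) / 0.4475 = 45.00 / 0.4475 ≈ 100.559.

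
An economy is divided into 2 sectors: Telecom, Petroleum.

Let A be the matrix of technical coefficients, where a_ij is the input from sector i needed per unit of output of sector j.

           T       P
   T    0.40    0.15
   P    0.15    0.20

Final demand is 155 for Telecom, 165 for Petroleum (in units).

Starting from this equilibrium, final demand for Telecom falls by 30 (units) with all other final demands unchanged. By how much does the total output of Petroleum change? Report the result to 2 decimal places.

Δx_P = -9.84

I − A =
  [   0.60    -0.15]
  [  -0.15     0.80]
det(I−A) = (0.60)(0.80) − (-0.15)(-0.15) = 0.4575
adj(I−A) = [[0.80, 0.15], [0.15, 0.60]]
(I − A)⁻¹ = adj(I−A) / det(I−A) ≈
  [   1.7486     0.3279]
  [   0.3279     1.3115]
Δx = (I − A)⁻¹ Δd with Δd having -30 in the Telecom component and 0 elsewhere.
So Δx_P = L_PT · (-30), where L_PT = adj(I−A)_PT / det(I−A) = 0.15 / 0.4575.
Δx_P = 0.15 × (-30) / 0.4575 = -4.50 / 0.4575 ≈ -9.84.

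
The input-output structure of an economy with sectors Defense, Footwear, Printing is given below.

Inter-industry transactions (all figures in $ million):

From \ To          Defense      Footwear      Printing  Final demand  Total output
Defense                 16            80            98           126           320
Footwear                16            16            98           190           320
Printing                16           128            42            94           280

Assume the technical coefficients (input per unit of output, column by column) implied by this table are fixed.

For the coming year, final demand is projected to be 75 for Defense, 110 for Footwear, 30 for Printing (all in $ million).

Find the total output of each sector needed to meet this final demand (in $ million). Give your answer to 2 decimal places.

Technical coefficients a_ij = z_ij / X_j:
  a_DD = 16/320 = 0.05, a_FD = 16/320 = 0.05, a_PD = 16/320 = 0.05
  a_DF = 80/320 = 0.25, a_FF = 16/320 = 0.05, a_PF = 128/320 = 0.40
  a_DP = 98/280 = 0.35, a_FP = 98/280 = 0.35, a_PP = 42/280 = 0.15
I − A =
  [   0.95    -0.25    -0.35]
  [  -0.05     0.95    -0.35]
  [  -0.05    -0.40     0.85]
Cofactors of I−A, C_ij = (−1)^(i+j)·(minor ij) (rows/columns in the sector order above):
  C_11 = (0.95)(0.85) − (-0.35)(-0.40) = 0.6675
  C_12 = −[(-0.05)(0.85) − (-0.35)(-0.05)] = 0.0600
  C_13 = (-0.05)(-0.40) − (0.95)(-0.05) = 0.0675
  C_21 = −[(-0.25)(0.85) − (-0.35)(-0.40)] = 0.3525
  C_22 = (0.95)(0.85) − (-0.35)(-0.05) = 0.7900
  C_23 = −[(0.95)(-0.40) − (-0.25)(-0.05)] = 0.3925
  C_31 = (-0.25)(-0.35) − (-0.35)(0.95) = 0.4200
  C_32 = −[(0.95)(-0.35) − (-0.35)(-0.05)] = 0.3500
  C_33 = (0.95)(0.95) − (-0.25)(-0.05) = 0.8900
det(I−A) = Σ_j (I−A)_1j·C_1j = (0.95)(0.6675) + (-0.25)(0.0600) + (-0.35)(0.0675) = 0.5955
adj(I−A) = Cᵀ =
  [ 0.6675   0.3525   0.4200]
  [ 0.0600   0.7900   0.3500]
  [ 0.0675   0.3925   0.8900]
(I − A)⁻¹ = adj(I−A) / det(I−A) ≈
  [   1.1209     0.5919     0.7053]
  [   0.1008     1.3266     0.5877]
  [   0.1134     0.6591     1.4945]
x = (I − A)⁻¹ d = adj(I−A)·d / det(I−A), with det(I−A) = 0.5955:
  x_D = (0.6675·75 + 0.3525·110 + 0.4200·30) / 0.5955 = 101.4375 / 0.5955 ≈ 170.34
  x_F = (0.0600·75 + 0.7900·110 + 0.3500·30) / 0.5955 = 101.90 / 0.5955 ≈ 171.12
  x_P = (0.0675·75 + 0.3925·110 + 0.8900·30) / 0.5955 = 74.9375 / 0.5955 ≈ 125.84

x_D = 170.34, x_F = 171.12, x_P = 125.84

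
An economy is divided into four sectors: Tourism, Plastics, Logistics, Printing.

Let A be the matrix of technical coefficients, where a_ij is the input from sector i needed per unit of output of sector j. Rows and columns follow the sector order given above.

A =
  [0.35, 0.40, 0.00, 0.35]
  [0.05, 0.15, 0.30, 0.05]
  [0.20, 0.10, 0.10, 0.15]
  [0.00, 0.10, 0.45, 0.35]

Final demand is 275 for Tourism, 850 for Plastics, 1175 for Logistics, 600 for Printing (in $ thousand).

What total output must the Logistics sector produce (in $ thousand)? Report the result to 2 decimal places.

x_3 = 2973.80

I − A =
  [   0.65    -0.40     0.00    -0.35]
  [  -0.05     0.85    -0.30    -0.05]
  [  -0.20    -0.10     0.90    -0.15]
  [   0.00    -0.10    -0.45     0.65]
Compute the cofactors C_ij = (−1)^(i+j)·(3×3 minor ij) of I−A; the adjugate is their transpose:
adj(I−A) = Cᵀ =
  [ 0.409125   0.254250   0.231375   0.293250]
  [ 0.069375   0.304875   0.149250   0.095250]
  [ 0.113500   0.111000   0.341125   0.148375]
  [ 0.089250   0.123750   0.259125   0.435750]
det(I−A) = Σ_j (I−A)_1j·C_1j = (0.65)(0.409125) + (-0.40)(0.069375) + (0.00)(0.113500) + (-0.35)(0.089250) = 0.20694375
(I − A)⁻¹ = adj(I−A) / det(I−A) ≈
  [   1.9770     1.2286     1.1181     1.4171]
  [   0.3352     1.4732     0.7212     0.4603]
  [   0.5485     0.5364     1.6484     0.7170]
  [   0.4313     0.5980     1.2522     2.1056]
x = (I − A)⁻¹ d = adj(I−A)·d / det(I−A), with det(I−A) = 0.20694375:
  x_1 = (0.409125·275 + 0.254250·850 + 0.231375·1175 + 0.293250·600) / 0.20694375 = 776.4375 / 0.20694375 ≈ 3751.93
  x_2 = (0.069375·275 + 0.304875·850 + 0.149250·1175 + 0.095250·600) / 0.20694375 = 510.740625 / 0.20694375 ≈ 2468.02
  x_3 = (0.113500·275 + 0.111000·850 + 0.341125·1175 + 0.148375·600) / 0.20694375 = 615.409375 / 0.20694375 ≈ 2973.80
  x_4 = (0.089250·275 + 0.123750·850 + 0.259125·1175 + 0.435750·600) / 0.20694375 = 695.653125 / 0.20694375 ≈ 3361.56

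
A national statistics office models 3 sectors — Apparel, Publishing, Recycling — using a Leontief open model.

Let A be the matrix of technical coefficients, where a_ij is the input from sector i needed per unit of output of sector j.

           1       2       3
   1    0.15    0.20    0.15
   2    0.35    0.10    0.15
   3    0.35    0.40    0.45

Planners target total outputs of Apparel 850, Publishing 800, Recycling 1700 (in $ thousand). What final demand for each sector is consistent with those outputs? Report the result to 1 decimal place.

d_1 = 307.5, d_2 = 167.5, d_3 = 317.5

I − A =
  [   0.85    -0.20    -0.15]
  [  -0.35     0.90    -0.15]
  [  -0.35    -0.40     0.55]
d = (I − A) x:
  d_1 = (+0.85)·850 + (-0.20)·800 + (-0.15)·1700 = 307.5
  d_2 = (-0.35)·850 + (+0.90)·800 + (-0.15)·1700 = 167.5
  d_3 = (-0.35)·850 + (-0.40)·800 + (+0.55)·1700 = 317.5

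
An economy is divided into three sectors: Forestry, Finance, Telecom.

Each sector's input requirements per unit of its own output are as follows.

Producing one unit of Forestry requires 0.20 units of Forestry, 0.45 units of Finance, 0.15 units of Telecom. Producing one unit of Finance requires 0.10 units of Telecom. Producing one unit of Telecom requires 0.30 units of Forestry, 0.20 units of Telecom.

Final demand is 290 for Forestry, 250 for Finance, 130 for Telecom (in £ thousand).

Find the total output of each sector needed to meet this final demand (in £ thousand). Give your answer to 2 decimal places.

I − A =
  [   0.80     0.00    -0.30]
  [  -0.45     1.00     0.00]
  [  -0.15    -0.10     0.80]
Cofactors of I−A, C_ij = (−1)^(i+j)·(minor ij) (rows/columns in the sector order above):
  C_11 = (1.00)(0.80) − (0.00)(-0.10) = 0.8000
  C_12 = −[(-0.45)(0.80) − (0.00)(-0.15)] = 0.3600
  C_13 = (-0.45)(-0.10) − (1.00)(-0.15) = 0.1950
  C_21 = −[(0.00)(0.80) − (-0.30)(-0.10)] = 0.0300
  C_22 = (0.80)(0.80) − (-0.30)(-0.15) = 0.5950
  C_23 = −[(0.80)(-0.10) − (0.00)(-0.15)] = 0.0800
  C_31 = (0.00)(0.00) − (-0.30)(1.00) = 0.3000
  C_32 = −[(0.80)(0.00) − (-0.30)(-0.45)] = 0.1350
  C_33 = (0.80)(1.00) − (0.00)(-0.45) = 0.8000
det(I−A) = Σ_j (I−A)_1j·C_1j = (0.80)(0.8000) + (0.00)(0.3600) + (-0.30)(0.1950) = 0.5815
adj(I−A) = Cᵀ =
  [ 0.8000   0.0300   0.3000]
  [ 0.3600   0.5950   0.1350]
  [ 0.1950   0.0800   0.8000]
(I − A)⁻¹ = adj(I−A) / det(I−A) ≈
  [   1.3758     0.0516     0.5159]
  [   0.6191     1.0232     0.2322]
  [   0.3353     0.1376     1.3758]
x = (I − A)⁻¹ d = adj(I−A)·d / det(I−A), with det(I−A) = 0.5815:
  x_1 = (0.8000·290 + 0.0300·250 + 0.3000·130) / 0.5815 = 278.50 / 0.5815 ≈ 478.93
  x_2 = (0.3600·290 + 0.5950·250 + 0.1350·130) / 0.5815 = 270.70 / 0.5815 ≈ 465.52
  x_3 = (0.1950·290 + 0.0800·250 + 0.8000·130) / 0.5815 = 180.55 / 0.5815 ≈ 310.49

x_1 = 478.93, x_2 = 465.52, x_3 = 310.49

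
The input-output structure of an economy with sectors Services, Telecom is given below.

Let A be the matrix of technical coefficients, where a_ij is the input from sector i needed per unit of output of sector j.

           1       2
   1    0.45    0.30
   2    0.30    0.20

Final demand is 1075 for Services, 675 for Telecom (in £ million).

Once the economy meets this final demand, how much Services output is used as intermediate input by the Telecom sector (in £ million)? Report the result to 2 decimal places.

I − A =
  [   0.55    -0.30]
  [  -0.30     0.80]
det(I−A) = (0.55)(0.80) − (-0.30)(-0.30) = 0.3500
adj(I−A) = [[0.80, 0.30], [0.30, 0.55]]
(I − A)⁻¹ = adj(I−A) / det(I−A) ≈
  [   2.2857     0.8571]
  [   0.8571     1.5714]
First solve x = (I − A)⁻¹ d = adj(I−A)·d / det(I−A); in particular x_2 = (0.30·1075 + 0.55·675) / 0.3500 = 693.75 / 0.3500 ≈ 1982.1429.
Intermediate flow from 1 to 2: z_12 = a_12 · x_2 = 0.30 × 693.75 / 0.3500 = 208.125 / 0.3500 ≈ 594.64.

z_12 = 594.64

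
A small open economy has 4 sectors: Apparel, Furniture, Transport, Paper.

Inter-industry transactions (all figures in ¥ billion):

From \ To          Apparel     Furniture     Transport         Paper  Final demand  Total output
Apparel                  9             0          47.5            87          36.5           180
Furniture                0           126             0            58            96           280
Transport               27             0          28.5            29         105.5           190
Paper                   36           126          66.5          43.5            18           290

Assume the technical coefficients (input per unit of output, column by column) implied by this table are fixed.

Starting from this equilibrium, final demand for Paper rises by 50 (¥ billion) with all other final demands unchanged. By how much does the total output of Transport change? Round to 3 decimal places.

Technical coefficients a_ij = z_ij / X_j:
  a_11 = 9/180 = 0.05, a_21 = 0/180 = 0.00, a_31 = 27/180 = 0.15, a_41 = 36/180 = 0.20
  a_12 = 0/280 = 0.00, a_22 = 126/280 = 0.45, a_32 = 0/280 = 0.00, a_42 = 126/280 = 0.45
  a_13 = 47.5/190 = 0.25, a_23 = 0/190 = 0.00, a_33 = 28.5/190 = 0.15, a_43 = 66.5/190 = 0.35
  a_14 = 87/290 = 0.30, a_24 = 58/290 = 0.20, a_34 = 29/290 = 0.10, a_44 = 43.5/290 = 0.15
I − A =
  [   0.95     0.00    -0.25    -0.30]
  [   0.00     0.55     0.00    -0.20]
  [  -0.15     0.00     0.85    -0.10]
  [  -0.20    -0.45    -0.35     0.85]
Compute the cofactors C_ij = (−1)^(i+j)·(3×3 minor ij) of I−A; the adjugate is their transpose:
adj(I−A) = Cᵀ =
  [ 0.301625   0.126000   0.152125   0.154000]
  [ 0.044500   0.549500   0.076500   0.154000]
  [ 0.067625   0.063000   0.325625   0.077000]
  [ 0.122375   0.346500   0.210375   0.423500]
det(I−A) = Σ_j (I−A)_1j·C_1j = (0.95)(0.301625) + (0.00)(0.044500) + (-0.25)(0.067625) + (-0.30)(0.122375) = 0.232925
(I − A)⁻¹ = adj(I−A) / det(I−A) ≈
  [   1.2949     0.5409     0.6531     0.6612]
  [   0.1910     2.3591     0.3284     0.6612]
  [   0.2903     0.2705     1.3980     0.3306]
  [   0.5254     1.4876     0.9032     1.8182]
Δx = (I − A)⁻¹ Δd with Δd having +50 in the Paper component and 0 elsewhere.
So Δx_3 = L_34 · (+50), where L_34 = adj(I−A)_34 / det(I−A) = 0.077000 / 0.232925.
Δx_3 = 0.077000 × (+50) / 0.232925 = 3.85 / 0.232925 ≈ 16.529.

Δx_3 = 16.529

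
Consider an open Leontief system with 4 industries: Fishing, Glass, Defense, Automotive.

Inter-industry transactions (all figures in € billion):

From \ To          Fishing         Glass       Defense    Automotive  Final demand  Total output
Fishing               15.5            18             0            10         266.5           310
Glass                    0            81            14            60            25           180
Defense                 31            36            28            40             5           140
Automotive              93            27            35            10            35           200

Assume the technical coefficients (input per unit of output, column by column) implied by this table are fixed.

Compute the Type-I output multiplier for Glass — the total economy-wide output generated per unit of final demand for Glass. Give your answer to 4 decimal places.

Technical coefficients a_ij = z_ij / X_j:
  a_11 = 15.5/310 = 0.05, a_21 = 0/310 = 0.00, a_31 = 31/310 = 0.10, a_41 = 93/310 = 0.30
  a_12 = 18/180 = 0.10, a_22 = 81/180 = 0.45, a_32 = 36/180 = 0.20, a_42 = 27/180 = 0.15
  a_13 = 0/140 = 0.00, a_23 = 14/140 = 0.10, a_33 = 28/140 = 0.20, a_43 = 35/140 = 0.25
  a_14 = 10/200 = 0.05, a_24 = 60/200 = 0.30, a_34 = 40/200 = 0.20, a_44 = 10/200 = 0.05
I − A =
  [   0.95    -0.10     0.00    -0.05]
  [   0.00     0.55    -0.10    -0.30]
  [  -0.10    -0.20     0.80    -0.20]
  [  -0.30    -0.15    -0.25     0.95]
Compute the cofactors C_ij = (−1)^(i+j)·(3×3 minor ij) of I−A; the adjugate is their transpose:
adj(I−A) = Cᵀ =
  [ 0.317500   0.079500   0.024625   0.047000]
  [ 0.095000   0.661250   0.160000   0.247500]
  [ 0.098750   0.222250   0.436375   0.167250]
  [ 0.141250   0.188000   0.147875   0.398000]
det(I−A) = Σ_j (I−A)_1j·C_1j = (0.95)(0.317500) + (-0.10)(0.095000) + (0.00)(0.098750) + (-0.05)(0.141250) = 0.2850625
(I − A)⁻¹ = adj(I−A) / det(I−A) ≈
  [   1.11379     0.27889     0.08638     0.16488]
  [   0.33326     2.31967     0.56128     0.86823]
  [   0.34642     0.77965     1.53080     0.58671]
  [   0.49551     0.65950     0.51875     1.39619]
The output multiplier for sector j is the column-j sum of the Leontief inverse (I − A)⁻¹ = adj(I−A) / det(I−A).
Column 2 of adj(I−A): (0.079500, 0.661250, 0.222250, 0.188000); det(I−A) = 0.2850625.
m_2 = (0.079500 + 0.661250 + 0.222250 + 0.188000) / 0.2850625 = 1.151 / 0.2850625 ≈ 4.0377.

m_2 = 4.0377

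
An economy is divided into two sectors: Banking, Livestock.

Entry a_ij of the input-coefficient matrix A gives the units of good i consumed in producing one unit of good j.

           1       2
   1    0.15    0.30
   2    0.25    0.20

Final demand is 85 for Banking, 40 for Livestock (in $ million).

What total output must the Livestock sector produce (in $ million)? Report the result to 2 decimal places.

x_2 = 91.32

I − A =
  [   0.85    -0.30]
  [  -0.25     0.80]
det(I−A) = (0.85)(0.80) − (-0.30)(-0.25) = 0.6050
adj(I−A) = [[0.80, 0.30], [0.25, 0.85]]
(I − A)⁻¹ = adj(I−A) / det(I−A) ≈
  [   1.3223     0.4959]
  [   0.4132     1.4050]
x = (I − A)⁻¹ d = adj(I−A)·d / det(I−A), with det(I−A) = 0.6050:
  x_1 = (0.80·85 + 0.30·40) / 0.6050 = 80.00 / 0.6050 ≈ 132.23
  x_2 = (0.25·85 + 0.85·40) / 0.6050 = 55.25 / 0.6050 ≈ 91.32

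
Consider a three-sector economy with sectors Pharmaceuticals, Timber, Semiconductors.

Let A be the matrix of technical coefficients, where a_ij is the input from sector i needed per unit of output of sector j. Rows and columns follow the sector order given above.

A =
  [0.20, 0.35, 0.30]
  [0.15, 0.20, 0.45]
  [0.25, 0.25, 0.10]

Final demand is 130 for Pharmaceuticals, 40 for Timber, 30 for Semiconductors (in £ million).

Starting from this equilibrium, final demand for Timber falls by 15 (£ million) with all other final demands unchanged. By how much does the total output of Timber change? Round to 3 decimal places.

I − A =
  [   0.80    -0.35    -0.30]
  [  -0.15     0.80    -0.45]
  [  -0.25    -0.25     0.90]
Cofactors of I−A, C_ij = (−1)^(i+j)·(minor ij) (rows/columns in the sector order above):
  C_11 = (0.80)(0.90) − (-0.45)(-0.25) = 0.6075
  C_12 = −[(-0.15)(0.90) − (-0.45)(-0.25)] = 0.2475
  C_13 = (-0.15)(-0.25) − (0.80)(-0.25) = 0.2375
  C_21 = −[(-0.35)(0.90) − (-0.30)(-0.25)] = 0.3900
  C_22 = (0.80)(0.90) − (-0.30)(-0.25) = 0.6450
  C_23 = −[(0.80)(-0.25) − (-0.35)(-0.25)] = 0.2875
  C_31 = (-0.35)(-0.45) − (-0.30)(0.80) = 0.3975
  C_32 = −[(0.80)(-0.45) − (-0.30)(-0.15)] = 0.4050
  C_33 = (0.80)(0.80) − (-0.35)(-0.15) = 0.5875
det(I−A) = Σ_j (I−A)_1j·C_1j = (0.80)(0.6075) + (-0.35)(0.2475) + (-0.30)(0.2375) = 0.328125
adj(I−A) = Cᵀ =
  [ 0.6075   0.3900   0.3975]
  [ 0.2475   0.6450   0.4050]
  [ 0.2375   0.2875   0.5875]
(I − A)⁻¹ = adj(I−A) / det(I−A) ≈
  [   1.8514     1.1886     1.2114]
  [   0.7543     1.9657     1.2343]
  [   0.7238     0.8762     1.7905]
Δx = (I − A)⁻¹ Δd with Δd having -15 in the Timber component and 0 elsewhere.
So Δx_2 = L_22 · (-15), where L_22 = adj(I−A)_22 / det(I−A) = 0.6450 / 0.328125.
Δx_2 = 0.6450 × (-15) / 0.328125 = -9.675 / 0.328125 ≈ -29.486.

Δx_2 = -29.486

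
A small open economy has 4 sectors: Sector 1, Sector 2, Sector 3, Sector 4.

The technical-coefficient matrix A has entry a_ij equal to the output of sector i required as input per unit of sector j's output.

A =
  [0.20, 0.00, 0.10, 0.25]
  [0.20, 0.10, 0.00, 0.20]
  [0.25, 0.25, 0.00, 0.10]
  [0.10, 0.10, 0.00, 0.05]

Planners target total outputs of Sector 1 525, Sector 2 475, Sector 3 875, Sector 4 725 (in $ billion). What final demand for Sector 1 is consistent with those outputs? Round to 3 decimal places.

I − A =
  [   0.80     0.00    -0.10    -0.25]
  [  -0.20     0.90     0.00    -0.20]
  [  -0.25    -0.25     1.00    -0.10]
  [  -0.10    -0.10     0.00     0.95]
d = (I − A) x:
  d_1 = (+0.80)·525 + (+0.00)·475 + (-0.10)·875 + (-0.25)·725 = 151.250
  d_2 = (-0.20)·525 + (+0.90)·475 + (+0.00)·875 + (-0.20)·725 = 177.500
  d_3 = (-0.25)·525 + (-0.25)·475 + (+1.00)·875 + (-0.10)·725 = 552.500
  d_4 = (-0.10)·525 + (-0.10)·475 + (+0.00)·875 + (+0.95)·725 = 588.750

d_1 = 151.250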